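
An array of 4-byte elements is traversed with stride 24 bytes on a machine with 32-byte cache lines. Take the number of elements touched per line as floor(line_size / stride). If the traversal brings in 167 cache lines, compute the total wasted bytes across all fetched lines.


Elements per line = floor(32 / 24) = 1
Bytes used per line = 1 * 4 = 4
Wasted per line = 32 - 4 = 28
Total wasted = 28 * 167 = 4676

4676


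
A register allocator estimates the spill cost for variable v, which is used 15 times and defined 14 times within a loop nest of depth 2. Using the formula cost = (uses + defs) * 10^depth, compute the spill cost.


uses + defs = 15 + 14 = 29
10^2 = 100
Spill cost = 29 * 100 = 2900

2900


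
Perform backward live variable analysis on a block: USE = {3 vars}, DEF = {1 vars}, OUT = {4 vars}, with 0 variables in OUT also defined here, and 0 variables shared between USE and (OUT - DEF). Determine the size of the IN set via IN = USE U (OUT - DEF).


OUT - DEF: 4 - 0 = 4
|IN| = |USE| + |OUT - DEF| - |USE ∩ (OUT - DEF)| = 3 + 4 - 0 = 7

7


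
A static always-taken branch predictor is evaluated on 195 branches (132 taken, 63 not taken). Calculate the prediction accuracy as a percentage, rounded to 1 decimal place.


Predictor: always-taken
Correct predictions = 132
Accuracy = 132 / 195 * 100 = 67.7%

67.7


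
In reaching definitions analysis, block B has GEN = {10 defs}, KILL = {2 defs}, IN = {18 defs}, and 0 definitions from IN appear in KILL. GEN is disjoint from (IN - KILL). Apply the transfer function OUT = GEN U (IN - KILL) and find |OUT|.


IN - KILL: 18 - 0 = 18 surviving definitions
OUT = GEN + surviving = 10 + 18 = 28

28


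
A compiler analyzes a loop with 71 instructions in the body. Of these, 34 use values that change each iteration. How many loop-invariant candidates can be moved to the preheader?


Invariant candidates = total - loop-dependent
= 71 - 34 = 37

37


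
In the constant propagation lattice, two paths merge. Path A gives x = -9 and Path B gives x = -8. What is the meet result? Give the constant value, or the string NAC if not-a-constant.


Meet operation: if both paths give the same constant, result is that constant; if they differ, result is NAC (not-a-constant).
Path A: -9, Path B: -8 -> differ
Result: not-a-constant -> NAC

NAC


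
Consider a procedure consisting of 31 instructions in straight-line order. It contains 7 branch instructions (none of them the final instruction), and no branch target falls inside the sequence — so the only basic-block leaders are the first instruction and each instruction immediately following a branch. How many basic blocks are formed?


With no in-sequence branch targets, the leaders are the first instruction plus the instruction after each branch.
Number of basic blocks = branches + 1
= 7 + 1 = 8

8


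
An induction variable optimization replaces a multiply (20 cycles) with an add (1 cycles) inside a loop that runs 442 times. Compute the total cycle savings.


Per-iteration saving = 20 - 1 = 19
Total saved = 442 * 19 = 8398

8398


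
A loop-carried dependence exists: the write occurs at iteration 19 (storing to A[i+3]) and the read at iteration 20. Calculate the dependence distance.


Distance = read iteration - write iteration
= 20 - 19 = 1

1


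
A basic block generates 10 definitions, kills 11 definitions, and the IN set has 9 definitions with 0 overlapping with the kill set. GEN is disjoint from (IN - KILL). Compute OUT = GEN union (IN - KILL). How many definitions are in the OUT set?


IN - KILL: 9 - 0 = 9 surviving definitions
OUT = GEN + surviving = 10 + 9 = 19

19


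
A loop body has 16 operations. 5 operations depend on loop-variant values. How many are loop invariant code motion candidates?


Invariant candidates = total - loop-dependent
= 16 - 5 = 11

11


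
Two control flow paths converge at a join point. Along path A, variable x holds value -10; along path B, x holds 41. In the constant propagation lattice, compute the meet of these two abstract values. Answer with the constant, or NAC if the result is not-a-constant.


Meet operation: if both paths give the same constant, result is that constant; if they differ, result is NAC (not-a-constant).
Path A: -10, Path B: 41 -> differ
Result: not-a-constant -> NAC

NAC


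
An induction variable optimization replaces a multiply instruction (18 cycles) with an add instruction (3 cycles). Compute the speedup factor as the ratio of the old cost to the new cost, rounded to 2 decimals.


Ratio = mult_cost / add_cost = 18 / 3 = 6.0

6.0


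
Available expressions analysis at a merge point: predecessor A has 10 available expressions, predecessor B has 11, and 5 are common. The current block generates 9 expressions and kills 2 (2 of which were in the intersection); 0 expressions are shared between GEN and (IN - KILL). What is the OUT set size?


IN = intersection of predecessors = 5
IN - KILL = 5 - 2 = 3
|OUT| = |GEN| + |IN - KILL| - |GEN ∩ (IN - KILL)| = 9 + 3 - 0 = 12

12


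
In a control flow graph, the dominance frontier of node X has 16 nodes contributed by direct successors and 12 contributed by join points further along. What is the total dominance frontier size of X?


DF(X) = direct successor contributions + join point contributions
= 16 + 12 = 28

28


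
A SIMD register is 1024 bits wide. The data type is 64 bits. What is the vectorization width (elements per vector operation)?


Width = SIMD bits / data type bits
= 1024 / 64 = 16

16


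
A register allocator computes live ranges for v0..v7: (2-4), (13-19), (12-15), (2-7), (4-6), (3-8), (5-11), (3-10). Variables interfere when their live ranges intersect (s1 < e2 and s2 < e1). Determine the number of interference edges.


Check all pairs for overlapping intervals.
Two intervals (s1,e1) and (s2,e2) overlap if s1 < e2 and s2 < e1.
v0 (2-4) vs v1..v7: overlaps v3, v5, v7 -> 3
v1 (13-19) vs v2..v7: overlaps v2 -> 1
v2 (12-15) vs v3..v7: overlaps none -> 0
v3 (2-7) vs v4..v7: overlaps v4, v5, v6, v7 -> 4
v4 (4-6) vs v5..v7: overlaps v5, v6, v7 -> 3
v5 (3-8) vs v6..v7: overlaps v6, v7 -> 2
v6 (5-11) vs v7: overlaps v7 -> 1
Total overlapping pairs = 3 + 1 + 0 + 4 + 3 + 2 + 1 = 14

14


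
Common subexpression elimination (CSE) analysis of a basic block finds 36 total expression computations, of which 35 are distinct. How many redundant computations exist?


CSE count = total expressions - unique expressions
= 36 - 35 = 1

1


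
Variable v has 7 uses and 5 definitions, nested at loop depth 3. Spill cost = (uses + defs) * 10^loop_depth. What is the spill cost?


uses + defs = 7 + 5 = 12
10^3 = 1000
Spill cost = 12 * 1000 = 12000

12000


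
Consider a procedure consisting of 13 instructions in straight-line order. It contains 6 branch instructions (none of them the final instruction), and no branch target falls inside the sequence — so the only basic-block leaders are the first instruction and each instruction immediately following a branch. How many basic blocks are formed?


With no in-sequence branch targets, the leaders are the first instruction plus the instruction after each branch.
Number of basic blocks = branches + 1
= 6 + 1 = 7

7


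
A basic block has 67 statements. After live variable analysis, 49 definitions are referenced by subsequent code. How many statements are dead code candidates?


Dead code = total statements - live definitions
= 67 - 49 = 18

18


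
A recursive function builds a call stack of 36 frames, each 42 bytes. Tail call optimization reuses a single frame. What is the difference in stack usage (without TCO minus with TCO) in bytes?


Without TCO: 36 * 42 = 1512 bytes
With TCO: reuse 1 frame = 42 bytes
Savings = 1512 - 42 = 1470

1470


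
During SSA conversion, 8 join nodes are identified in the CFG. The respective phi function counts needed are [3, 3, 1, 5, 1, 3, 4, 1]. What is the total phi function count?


Total phi functions = sum of phi functions at each join node
= 3 + 3 + 1 + 5 + 1 + 3 + 4 + 1 = 21

21


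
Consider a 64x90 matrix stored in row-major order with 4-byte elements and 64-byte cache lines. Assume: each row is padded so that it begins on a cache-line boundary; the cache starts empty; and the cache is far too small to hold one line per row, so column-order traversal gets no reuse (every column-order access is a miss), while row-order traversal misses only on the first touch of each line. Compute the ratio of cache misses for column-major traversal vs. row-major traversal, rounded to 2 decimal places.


Each row occupies 90 * 4 = 360 bytes and starts on a line boundary, so it spans ceil(360 / 64) = 6 cache lines.
Row-major traversal misses (one per line touched): 64 * ceil(90 * 4 / 64) = 384
Column-major traversal misses (no reuse, every access misses): 64 * 90 = 5760
Ratio = 5760 / 384 = 15.0

15.0


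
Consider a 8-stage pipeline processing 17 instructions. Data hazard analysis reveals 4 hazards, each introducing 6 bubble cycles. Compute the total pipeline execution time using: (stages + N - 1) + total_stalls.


Base cycles = 8 + 17 - 1 = 24
Total stalls = 4 * 6 = 24
Total = 24 + 24 = 48

48


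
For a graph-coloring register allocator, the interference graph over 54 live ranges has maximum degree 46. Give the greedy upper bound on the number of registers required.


Greedy coloring never needs more than (max_degree + 1) colors: when coloring a vertex, at most max_degree neighbors are already colored.
Upper bound = 46 + 1 = 47

47


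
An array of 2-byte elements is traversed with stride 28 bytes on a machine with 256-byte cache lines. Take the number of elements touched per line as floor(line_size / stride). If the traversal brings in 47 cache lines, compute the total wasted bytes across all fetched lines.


Elements per line = floor(256 / 28) = 9
Bytes used per line = 9 * 2 = 18
Wasted per line = 256 - 18 = 238
Total wasted = 238 * 47 = 11186

11186


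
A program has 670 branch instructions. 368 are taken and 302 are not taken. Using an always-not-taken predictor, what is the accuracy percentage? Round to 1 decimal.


Predictor: always-not-taken
Correct predictions = 302
Accuracy = 302 / 670 * 100 = 45.1%

45.1


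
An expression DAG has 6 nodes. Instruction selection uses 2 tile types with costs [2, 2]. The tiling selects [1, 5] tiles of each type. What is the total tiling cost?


Total cost = sum(count_i * cost_i)
= 1*2 + 5*2
= 12

12


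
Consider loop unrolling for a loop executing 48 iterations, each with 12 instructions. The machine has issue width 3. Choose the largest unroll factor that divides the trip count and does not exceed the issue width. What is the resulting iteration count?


Largest divisor of 48 <= 3 is 3
New iterations = 48 / 3 = 16

16


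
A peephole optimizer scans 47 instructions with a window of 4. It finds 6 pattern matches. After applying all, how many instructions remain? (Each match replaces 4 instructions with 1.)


Each match removes 3 instructions.
Total removed = 6 * 3 = 18
Remaining = 47 - 18 = 29

29


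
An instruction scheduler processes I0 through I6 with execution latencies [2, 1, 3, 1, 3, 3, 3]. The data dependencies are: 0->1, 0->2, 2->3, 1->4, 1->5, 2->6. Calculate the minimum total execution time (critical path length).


Compute longest path through dependency graph: dist(Ik) = max over predecessors of dist + latency(Ik).
dist(I0) = latency 2 = 2
dist(I1) = dist(I0) + 1 = 2 + 1 = 3
dist(I2) = dist(I0) + 3 = 2 + 3 = 5
dist(I3) = dist(I2) + 1 = 5 + 1 = 6
dist(I4) = dist(I1) + 3 = 3 + 3 = 6
dist(I5) = dist(I1) + 3 = 3 + 3 = 6
dist(I6) = dist(I2) + 3 = 5 + 3 = 8
Critical path = max dist = 8

8


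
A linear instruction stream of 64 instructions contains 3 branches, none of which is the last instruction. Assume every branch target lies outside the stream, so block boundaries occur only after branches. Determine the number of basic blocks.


With no in-sequence branch targets, the leaders are the first instruction plus the instruction after each branch.
Number of basic blocks = branches + 1
= 3 + 1 = 4

4


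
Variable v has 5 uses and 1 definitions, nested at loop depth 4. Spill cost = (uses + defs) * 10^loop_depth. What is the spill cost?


uses + defs = 5 + 1 = 6
10^4 = 10000
Spill cost = 6 * 10000 = 60000

60000


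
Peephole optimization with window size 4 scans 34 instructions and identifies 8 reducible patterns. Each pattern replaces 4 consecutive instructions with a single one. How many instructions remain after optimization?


Each match removes 3 instructions.
Total removed = 8 * 3 = 24
Remaining = 34 - 24 = 10

10


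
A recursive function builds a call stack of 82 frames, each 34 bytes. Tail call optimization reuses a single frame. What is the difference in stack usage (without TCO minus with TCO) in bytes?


Without TCO: 82 * 34 = 2788 bytes
With TCO: reuse 1 frame = 34 bytes
Savings = 2788 - 34 = 2754

2754


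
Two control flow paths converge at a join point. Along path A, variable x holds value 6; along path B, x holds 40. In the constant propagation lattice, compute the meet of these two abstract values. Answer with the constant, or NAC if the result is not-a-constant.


Meet operation: if both paths give the same constant, result is that constant; if they differ, result is NAC (not-a-constant).
Path A: 6, Path B: 40 -> differ
Result: not-a-constant -> NAC

NAC


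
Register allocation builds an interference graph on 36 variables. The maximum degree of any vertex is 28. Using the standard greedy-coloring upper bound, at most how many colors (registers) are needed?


Greedy coloring never needs more than (max_degree + 1) colors: when coloring a vertex, at most max_degree neighbors are already colored.
Upper bound = 28 + 1 = 29

29


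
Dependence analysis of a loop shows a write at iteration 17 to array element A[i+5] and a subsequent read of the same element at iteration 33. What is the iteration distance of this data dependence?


Distance = read iteration - write iteration
= 33 - 17 = 16

16


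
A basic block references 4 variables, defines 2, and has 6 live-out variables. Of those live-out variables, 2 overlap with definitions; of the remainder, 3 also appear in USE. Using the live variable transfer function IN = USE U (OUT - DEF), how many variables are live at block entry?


OUT - DEF: 6 - 2 = 4
|IN| = |USE| + |OUT - DEF| - |USE ∩ (OUT - DEF)| = 4 + 4 - 3 = 5

5


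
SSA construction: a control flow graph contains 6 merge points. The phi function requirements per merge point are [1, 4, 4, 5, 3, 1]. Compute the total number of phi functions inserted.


Total phi functions = sum of phi functions at each join node
= 1 + 4 + 4 + 5 + 3 + 1 = 18

18


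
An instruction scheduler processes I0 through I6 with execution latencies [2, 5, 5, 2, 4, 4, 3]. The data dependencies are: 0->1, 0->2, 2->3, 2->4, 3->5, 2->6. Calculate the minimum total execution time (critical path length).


Compute longest path through dependency graph: dist(Ik) = max over predecessors of dist + latency(Ik).
dist(I0) = latency 2 = 2
dist(I1) = dist(I0) + 5 = 2 + 5 = 7
dist(I2) = dist(I0) + 5 = 2 + 5 = 7
dist(I3) = dist(I2) + 2 = 7 + 2 = 9
dist(I4) = dist(I2) + 4 = 7 + 4 = 11
dist(I5) = dist(I3) + 4 = 9 + 4 = 13
dist(I6) = dist(I2) + 3 = 7 + 3 = 10
Critical path = max dist = 13

13


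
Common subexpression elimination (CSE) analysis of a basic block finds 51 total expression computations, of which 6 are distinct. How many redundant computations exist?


CSE count = total expressions - unique expressions
= 51 - 6 = 45

45


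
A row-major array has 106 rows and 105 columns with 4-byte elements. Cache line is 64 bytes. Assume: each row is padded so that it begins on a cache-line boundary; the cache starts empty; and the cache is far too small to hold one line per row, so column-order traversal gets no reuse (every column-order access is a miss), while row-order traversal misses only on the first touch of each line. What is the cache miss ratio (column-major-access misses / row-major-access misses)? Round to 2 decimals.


Each row occupies 105 * 4 = 420 bytes and starts on a line boundary, so it spans ceil(420 / 64) = 7 cache lines.
Row-major traversal misses (one per line touched): 106 * ceil(105 * 4 / 64) = 742
Column-major traversal misses (no reuse, every access misses): 106 * 105 = 11130
Ratio = 11130 / 742 = 15.0

15.0


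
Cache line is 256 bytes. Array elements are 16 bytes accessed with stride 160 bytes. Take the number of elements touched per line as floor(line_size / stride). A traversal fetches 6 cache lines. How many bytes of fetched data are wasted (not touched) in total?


Elements per line = floor(256 / 160) = 1
Bytes used per line = 1 * 16 = 16
Wasted per line = 256 - 16 = 240
Total wasted = 240 * 6 = 1440

1440


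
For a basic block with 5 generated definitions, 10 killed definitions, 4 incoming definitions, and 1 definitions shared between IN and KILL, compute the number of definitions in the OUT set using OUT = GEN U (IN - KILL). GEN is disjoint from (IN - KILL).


IN - KILL: 4 - 1 = 3 surviving definitions
OUT = GEN + surviving = 5 + 3 = 8

8


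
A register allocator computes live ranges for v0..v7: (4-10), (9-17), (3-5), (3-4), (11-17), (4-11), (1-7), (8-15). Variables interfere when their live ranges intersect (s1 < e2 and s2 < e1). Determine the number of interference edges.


Check all pairs for overlapping intervals.
Two intervals (s1,e1) and (s2,e2) overlap if s1 < e2 and s2 < e1.
v0 (4-10) vs v1..v7: overlaps v1, v2, v5, v6, v7 -> 5
v1 (9-17) vs v2..v7: overlaps v4, v5, v7 -> 3
v2 (3-5) vs v3..v7: overlaps v3, v5, v6 -> 3
v3 (3-4) vs v4..v7: overlaps v6 -> 1
v4 (11-17) vs v5..v7: overlaps v7 -> 1
v5 (4-11) vs v6..v7: overlaps v6, v7 -> 2
v6 (1-7) vs v7: overlaps none -> 0
Total overlapping pairs = 5 + 3 + 3 + 1 + 1 + 2 + 0 = 15

15


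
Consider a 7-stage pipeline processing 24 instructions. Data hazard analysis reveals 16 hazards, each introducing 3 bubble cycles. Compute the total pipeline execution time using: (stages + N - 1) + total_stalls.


Base cycles = 7 + 24 - 1 = 30
Total stalls = 16 * 3 = 48
Total = 30 + 48 = 78

78


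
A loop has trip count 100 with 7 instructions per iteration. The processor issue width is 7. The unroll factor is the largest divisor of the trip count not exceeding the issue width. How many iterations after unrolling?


Largest divisor of 100 <= 7 is 5
New iterations = 100 / 5 = 20

20


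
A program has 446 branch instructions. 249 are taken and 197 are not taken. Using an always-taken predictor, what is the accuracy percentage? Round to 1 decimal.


Predictor: always-taken
Correct predictions = 249
Accuracy = 249 / 446 * 100 = 55.8%

55.8


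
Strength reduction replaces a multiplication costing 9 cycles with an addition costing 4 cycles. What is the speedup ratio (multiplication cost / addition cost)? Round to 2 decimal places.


Ratio = mult_cost / add_cost = 9 / 4 = 2.25

2.25


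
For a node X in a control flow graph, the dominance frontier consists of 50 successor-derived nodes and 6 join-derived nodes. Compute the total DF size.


DF(X) = direct successor contributions + join point contributions
= 50 + 6 = 56

56


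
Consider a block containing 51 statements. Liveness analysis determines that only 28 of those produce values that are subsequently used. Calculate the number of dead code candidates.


Dead code = total statements - live definitions
= 51 - 28 = 23

23


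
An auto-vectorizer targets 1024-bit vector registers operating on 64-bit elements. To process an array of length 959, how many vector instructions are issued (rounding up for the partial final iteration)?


Width = 1024 / 64 = 16 elements per vector op
Iterations = ceil(959 / 16) = 60

60


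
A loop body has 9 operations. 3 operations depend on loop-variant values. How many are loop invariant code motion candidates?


Invariant candidates = total - loop-dependent
= 9 - 3 = 6

6


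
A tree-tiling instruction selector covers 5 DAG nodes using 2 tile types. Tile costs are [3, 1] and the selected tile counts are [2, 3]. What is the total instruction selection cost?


Total cost = sum(count_i * cost_i)
= 2*3 + 3*1
= 9

9


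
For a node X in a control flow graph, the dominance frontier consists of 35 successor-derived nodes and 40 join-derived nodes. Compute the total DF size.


DF(X) = direct successor contributions + join point contributions
= 35 + 40 = 75

75


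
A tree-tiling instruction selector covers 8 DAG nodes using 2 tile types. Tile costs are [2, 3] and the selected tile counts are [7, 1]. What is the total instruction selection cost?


Total cost = sum(count_i * cost_i)
= 7*2 + 1*3
= 17

17


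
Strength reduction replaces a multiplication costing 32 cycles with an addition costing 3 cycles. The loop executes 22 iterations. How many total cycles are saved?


Per-iteration saving = 32 - 3 = 29
Total saved = 22 * 29 = 638

638


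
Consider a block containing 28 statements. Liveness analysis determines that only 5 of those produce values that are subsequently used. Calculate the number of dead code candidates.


Dead code = total statements - live definitions
= 28 - 5 = 23

23


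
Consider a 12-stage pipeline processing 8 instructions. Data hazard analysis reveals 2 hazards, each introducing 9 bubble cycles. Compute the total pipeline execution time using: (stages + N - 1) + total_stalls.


Base cycles = 12 + 8 - 1 = 19
Total stalls = 2 * 9 = 18
Total = 19 + 18 = 37

37


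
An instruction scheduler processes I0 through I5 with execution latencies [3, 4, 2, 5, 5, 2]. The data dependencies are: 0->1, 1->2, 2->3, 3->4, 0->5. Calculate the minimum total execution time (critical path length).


Compute longest path through dependency graph: dist(Ik) = max over predecessors of dist + latency(Ik).
dist(I0) = latency 3 = 3
dist(I1) = dist(I0) + 4 = 3 + 4 = 7
dist(I2) = dist(I1) + 2 = 7 + 2 = 9
dist(I3) = dist(I2) + 5 = 9 + 5 = 14
dist(I4) = dist(I3) + 5 = 14 + 5 = 19
dist(I5) = dist(I0) + 2 = 3 + 2 = 5
Critical path = max dist = 19

19


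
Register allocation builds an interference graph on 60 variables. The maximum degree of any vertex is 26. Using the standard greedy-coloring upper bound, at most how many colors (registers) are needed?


Greedy coloring never needs more than (max_degree + 1) colors: when coloring a vertex, at most max_degree neighbors are already colored.
Upper bound = 26 + 1 = 27

27


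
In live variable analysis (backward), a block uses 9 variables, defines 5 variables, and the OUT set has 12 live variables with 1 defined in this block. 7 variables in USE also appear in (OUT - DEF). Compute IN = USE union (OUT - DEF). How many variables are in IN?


OUT - DEF: 12 - 1 = 11
|IN| = |USE| + |OUT - DEF| - |USE ∩ (OUT - DEF)| = 9 + 11 - 7 = 13

13


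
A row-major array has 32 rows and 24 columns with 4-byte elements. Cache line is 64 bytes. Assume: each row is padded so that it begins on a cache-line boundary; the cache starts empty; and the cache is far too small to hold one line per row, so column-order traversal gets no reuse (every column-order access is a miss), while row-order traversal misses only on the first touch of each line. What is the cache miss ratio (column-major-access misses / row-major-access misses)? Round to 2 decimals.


Each row occupies 24 * 4 = 96 bytes and starts on a line boundary, so it spans ceil(96 / 64) = 2 cache lines.
Row-major traversal misses (one per line touched): 32 * ceil(24 * 4 / 64) = 64
Column-major traversal misses (no reuse, every access misses): 32 * 24 = 768
Ratio = 768 / 64 = 12.0

12.0


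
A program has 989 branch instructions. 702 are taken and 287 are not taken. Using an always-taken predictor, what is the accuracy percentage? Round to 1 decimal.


Predictor: always-taken
Correct predictions = 702
Accuracy = 702 / 989 * 100 = 71.0%

71.0


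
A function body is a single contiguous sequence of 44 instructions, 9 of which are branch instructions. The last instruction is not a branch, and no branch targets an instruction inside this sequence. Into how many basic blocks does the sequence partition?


With no in-sequence branch targets, the leaders are the first instruction plus the instruction after each branch.
Number of basic blocks = branches + 1
= 9 + 1 = 10

10


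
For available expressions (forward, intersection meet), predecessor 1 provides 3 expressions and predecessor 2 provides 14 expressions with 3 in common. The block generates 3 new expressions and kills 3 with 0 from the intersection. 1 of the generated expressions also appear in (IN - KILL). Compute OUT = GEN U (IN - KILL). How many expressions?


IN = intersection of predecessors = 3
IN - KILL = 3 - 0 = 3
|OUT| = |GEN| + |IN - KILL| - |GEN ∩ (IN - KILL)| = 3 + 3 - 1 = 5

5


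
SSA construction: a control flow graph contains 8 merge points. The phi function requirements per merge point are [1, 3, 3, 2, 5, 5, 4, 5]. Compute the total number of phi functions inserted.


Total phi functions = sum of phi functions at each join node
= 1 + 3 + 3 + 2 + 5 + 5 + 4 + 5 = 28

28


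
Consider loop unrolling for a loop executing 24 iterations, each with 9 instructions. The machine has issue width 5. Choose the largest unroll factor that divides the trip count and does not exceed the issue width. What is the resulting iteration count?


Largest divisor of 24 <= 5 is 4
New iterations = 24 / 4 = 6

6


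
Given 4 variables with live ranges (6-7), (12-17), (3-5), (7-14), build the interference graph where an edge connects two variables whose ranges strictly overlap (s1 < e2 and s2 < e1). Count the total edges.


Check all pairs for overlapping intervals.
Two intervals (s1,e1) and (s2,e2) overlap if s1 < e2 and s2 < e1.
v0 (6-7) vs v1..v3: overlaps none -> 0
v1 (12-17) vs v2..v3: overlaps v3 -> 1
v2 (3-5) vs v3: overlaps none -> 0
Total overlapping pairs = 0 + 1 + 0 = 1

1


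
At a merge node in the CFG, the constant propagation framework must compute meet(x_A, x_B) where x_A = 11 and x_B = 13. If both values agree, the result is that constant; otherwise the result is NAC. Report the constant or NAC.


Meet operation: if both paths give the same constant, result is that constant; if they differ, result is NAC (not-a-constant).
Path A: 11, Path B: 13 -> differ
Result: not-a-constant -> NAC

NAC


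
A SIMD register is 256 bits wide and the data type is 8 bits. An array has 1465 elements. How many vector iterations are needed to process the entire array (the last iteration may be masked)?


Width = 256 / 8 = 32 elements per vector op
Iterations = ceil(1465 / 32) = 46

46


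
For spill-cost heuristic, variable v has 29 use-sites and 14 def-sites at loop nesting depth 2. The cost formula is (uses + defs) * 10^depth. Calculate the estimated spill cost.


uses + defs = 29 + 14 = 43
10^2 = 100
Spill cost = 43 * 100 = 4300

4300


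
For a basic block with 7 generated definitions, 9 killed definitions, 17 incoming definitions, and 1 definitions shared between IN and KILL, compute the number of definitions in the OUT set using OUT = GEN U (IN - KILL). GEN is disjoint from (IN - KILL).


IN - KILL: 17 - 1 = 16 surviving definitions
OUT = GEN + surviving = 7 + 16 = 23

23


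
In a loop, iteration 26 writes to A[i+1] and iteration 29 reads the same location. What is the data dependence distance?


Distance = read iteration - write iteration
= 29 - 26 = 3

3


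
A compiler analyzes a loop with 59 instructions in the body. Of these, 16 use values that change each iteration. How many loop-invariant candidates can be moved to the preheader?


Invariant candidates = total - loop-dependent
= 59 - 16 = 43

43


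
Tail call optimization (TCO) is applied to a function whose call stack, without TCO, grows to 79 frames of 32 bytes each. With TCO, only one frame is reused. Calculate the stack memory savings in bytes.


Without TCO: 79 * 32 = 2528 bytes
With TCO: reuse 1 frame = 32 bytes
Savings = 2528 - 32 = 2496

2496


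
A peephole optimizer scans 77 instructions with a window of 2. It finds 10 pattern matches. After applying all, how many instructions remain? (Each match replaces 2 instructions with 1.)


Each match removes 1 instructions.
Total removed = 10 * 1 = 10
Remaining = 77 - 10 = 67

67


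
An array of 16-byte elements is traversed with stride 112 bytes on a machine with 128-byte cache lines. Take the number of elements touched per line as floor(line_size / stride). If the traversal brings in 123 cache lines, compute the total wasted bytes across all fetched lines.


Elements per line = floor(128 / 112) = 1
Bytes used per line = 1 * 16 = 16
Wasted per line = 128 - 16 = 112
Total wasted = 112 * 123 = 13776

13776


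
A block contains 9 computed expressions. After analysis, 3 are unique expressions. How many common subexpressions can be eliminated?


CSE count = total expressions - unique expressions
= 9 - 3 = 6

6


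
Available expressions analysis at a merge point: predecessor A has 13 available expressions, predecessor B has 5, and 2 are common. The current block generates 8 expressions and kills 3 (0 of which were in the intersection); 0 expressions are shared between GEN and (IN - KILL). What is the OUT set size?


IN = intersection of predecessors = 2
IN - KILL = 2 - 0 = 2
|OUT| = |GEN| + |IN - KILL| - |GEN ∩ (IN - KILL)| = 8 + 2 - 0 = 10

10


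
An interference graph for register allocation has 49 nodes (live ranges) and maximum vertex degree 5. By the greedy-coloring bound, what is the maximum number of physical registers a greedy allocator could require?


Greedy coloring never needs more than (max_degree + 1) colors: when coloring a vertex, at most max_degree neighbors are already colored.
Upper bound = 5 + 1 = 6

6


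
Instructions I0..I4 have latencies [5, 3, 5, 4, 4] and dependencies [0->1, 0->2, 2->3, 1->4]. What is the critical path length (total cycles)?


Compute longest path through dependency graph: dist(Ik) = max over predecessors of dist + latency(Ik).
dist(I0) = latency 5 = 5
dist(I1) = dist(I0) + 3 = 5 + 3 = 8
dist(I2) = dist(I0) + 5 = 5 + 5 = 10
dist(I3) = dist(I2) + 4 = 10 + 4 = 14
dist(I4) = dist(I1) + 4 = 8 + 4 = 12
Critical path = max dist = 14

14


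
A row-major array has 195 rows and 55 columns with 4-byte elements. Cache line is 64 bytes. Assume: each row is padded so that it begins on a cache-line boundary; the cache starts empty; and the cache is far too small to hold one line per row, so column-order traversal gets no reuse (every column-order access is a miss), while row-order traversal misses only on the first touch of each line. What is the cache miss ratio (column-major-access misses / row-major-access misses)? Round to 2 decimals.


Each row occupies 55 * 4 = 220 bytes and starts on a line boundary, so it spans ceil(220 / 64) = 4 cache lines.
Row-major traversal misses (one per line touched): 195 * ceil(55 * 4 / 64) = 780
Column-major traversal misses (no reuse, every access misses): 195 * 55 = 10725
Ratio = 10725 / 780 = 13.75

13.75


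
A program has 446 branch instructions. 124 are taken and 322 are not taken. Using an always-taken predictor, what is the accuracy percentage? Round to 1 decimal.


Predictor: always-taken
Correct predictions = 124
Accuracy = 124 / 446 * 100 = 27.8%

27.8


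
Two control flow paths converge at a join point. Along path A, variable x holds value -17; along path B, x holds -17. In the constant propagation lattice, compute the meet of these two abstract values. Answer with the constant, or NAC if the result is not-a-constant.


Meet operation: if both paths give the same constant, result is that constant; if they differ, result is NAC (not-a-constant).
Path A: -17, Path B: -17 -> equal
Result: constant -> -17

-17


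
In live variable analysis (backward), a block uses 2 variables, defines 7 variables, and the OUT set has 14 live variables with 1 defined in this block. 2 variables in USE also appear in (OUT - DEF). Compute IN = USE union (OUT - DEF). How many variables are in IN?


OUT - DEF: 14 - 1 = 13
|IN| = |USE| + |OUT - DEF| - |USE ∩ (OUT - DEF)| = 2 + 13 - 2 = 13

13


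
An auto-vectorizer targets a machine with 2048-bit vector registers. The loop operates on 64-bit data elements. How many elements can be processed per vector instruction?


Width = SIMD bits / data type bits
= 2048 / 64 = 32

32


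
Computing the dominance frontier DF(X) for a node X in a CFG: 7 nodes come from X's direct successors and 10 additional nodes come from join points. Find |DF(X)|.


DF(X) = direct successor contributions + join point contributions
= 7 + 10 = 17

17


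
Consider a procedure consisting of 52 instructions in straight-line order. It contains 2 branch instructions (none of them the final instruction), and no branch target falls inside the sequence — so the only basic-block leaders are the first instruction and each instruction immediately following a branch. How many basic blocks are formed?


With no in-sequence branch targets, the leaders are the first instruction plus the instruction after each branch.
Number of basic blocks = branches + 1
= 2 + 1 = 3

3


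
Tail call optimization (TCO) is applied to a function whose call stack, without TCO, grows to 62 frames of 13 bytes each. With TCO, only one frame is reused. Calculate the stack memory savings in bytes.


Without TCO: 62 * 13 = 806 bytes
With TCO: reuse 1 frame = 13 bytes
Savings = 806 - 13 = 793

793


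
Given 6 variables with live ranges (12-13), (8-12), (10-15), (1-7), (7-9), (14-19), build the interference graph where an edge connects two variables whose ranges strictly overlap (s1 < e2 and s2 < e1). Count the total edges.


Check all pairs for overlapping intervals.
Two intervals (s1,e1) and (s2,e2) overlap if s1 < e2 and s2 < e1.
v0 (12-13) vs v1..v5: overlaps v2 -> 1
v1 (8-12) vs v2..v5: overlaps v2, v4 -> 2
v2 (10-15) vs v3..v5: overlaps v5 -> 1
v3 (1-7) vs v4..v5: overlaps none -> 0
v4 (7-9) vs v5: overlaps none -> 0
Total overlapping pairs = 1 + 2 + 1 + 0 + 0 = 4

4


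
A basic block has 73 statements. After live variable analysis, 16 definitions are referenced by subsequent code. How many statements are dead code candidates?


Dead code = total statements - live definitions
= 73 - 16 = 57

57


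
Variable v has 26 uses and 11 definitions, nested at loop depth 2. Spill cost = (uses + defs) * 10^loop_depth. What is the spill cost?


uses + defs = 26 + 11 = 37
10^2 = 100
Spill cost = 37 * 100 = 3700

3700


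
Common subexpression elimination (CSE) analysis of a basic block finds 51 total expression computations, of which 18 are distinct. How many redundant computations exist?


CSE count = total expressions - unique expressions
= 51 - 18 = 33

33


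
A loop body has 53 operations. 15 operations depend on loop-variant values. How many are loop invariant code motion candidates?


Invariant candidates = total - loop-dependent
= 53 - 15 = 38

38


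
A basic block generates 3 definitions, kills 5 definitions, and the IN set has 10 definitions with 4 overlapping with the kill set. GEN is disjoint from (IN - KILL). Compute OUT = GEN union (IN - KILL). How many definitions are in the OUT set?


IN - KILL: 10 - 4 = 6 surviving definitions
OUT = GEN + surviving = 3 + 6 = 9

9


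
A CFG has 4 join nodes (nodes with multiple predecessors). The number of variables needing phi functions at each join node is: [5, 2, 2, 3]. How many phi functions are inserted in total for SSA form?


Total phi functions = sum of phi functions at each join node
= 5 + 2 + 2 + 3 = 12

12


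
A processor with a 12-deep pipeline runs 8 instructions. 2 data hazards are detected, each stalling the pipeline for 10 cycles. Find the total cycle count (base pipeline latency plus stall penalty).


Base cycles = 12 + 8 - 1 = 19
Total stalls = 2 * 10 = 20
Total = 19 + 20 = 39

39


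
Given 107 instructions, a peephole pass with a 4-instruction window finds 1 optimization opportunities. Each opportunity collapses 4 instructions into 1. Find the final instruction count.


Each match removes 3 instructions.
Total removed = 1 * 3 = 3
Remaining = 107 - 3 = 104

104


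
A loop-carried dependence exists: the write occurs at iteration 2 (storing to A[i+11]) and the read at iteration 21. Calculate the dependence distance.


Distance = read iteration - write iteration
= 21 - 2 = 19

19


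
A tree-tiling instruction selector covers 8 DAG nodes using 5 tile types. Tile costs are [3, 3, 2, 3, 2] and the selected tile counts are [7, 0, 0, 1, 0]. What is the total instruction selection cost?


Total cost = sum(count_i * cost_i)
= 7*3 + 0*3 + 0*2 + 1*3 + 0*2
= 24

24


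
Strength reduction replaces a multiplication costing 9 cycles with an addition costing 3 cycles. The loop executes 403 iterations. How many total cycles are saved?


Per-iteration saving = 9 - 3 = 6
Total saved = 403 * 6 = 2418

2418


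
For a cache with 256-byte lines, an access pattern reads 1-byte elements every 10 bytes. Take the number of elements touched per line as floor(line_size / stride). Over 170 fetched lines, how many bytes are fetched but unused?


Elements per line = floor(256 / 10) = 25
Bytes used per line = 25 * 1 = 25
Wasted per line = 256 - 25 = 231
Total wasted = 231 * 170 = 39270

39270


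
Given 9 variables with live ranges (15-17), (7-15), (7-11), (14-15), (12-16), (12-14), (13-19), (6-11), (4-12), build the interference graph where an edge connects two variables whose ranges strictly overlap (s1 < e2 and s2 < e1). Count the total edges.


Check all pairs for overlapping intervals.
Two intervals (s1,e1) and (s2,e2) overlap if s1 < e2 and s2 < e1.
v0 (15-17) vs v1..v8: overlaps v4, v6 -> 2
v1 (7-15) vs v2..v8: overlaps v2, v3, v4, v5, v6, v7, v8 -> 7
v2 (7-11) vs v3..v8: overlaps v7, v8 -> 2
v3 (14-15) vs v4..v8: overlaps v4, v6 -> 2
v4 (12-16) vs v5..v8: overlaps v5, v6 -> 2
v5 (12-14) vs v6..v8: overlaps v6 -> 1
v6 (13-19) vs v7..v8: overlaps none -> 0
v7 (6-11) vs v8: overlaps v8 -> 1
Total overlapping pairs = 2 + 7 + 2 + 2 + 2 + 1 + 0 + 1 = 17

17


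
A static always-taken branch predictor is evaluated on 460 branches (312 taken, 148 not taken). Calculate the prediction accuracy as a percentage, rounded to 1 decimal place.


Predictor: always-taken
Correct predictions = 312
Accuracy = 312 / 460 * 100 = 67.8%

67.8


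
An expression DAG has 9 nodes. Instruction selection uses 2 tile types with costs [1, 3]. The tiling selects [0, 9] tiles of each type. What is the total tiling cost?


Total cost = sum(count_i * cost_i)
= 0*1 + 9*3
= 27

27


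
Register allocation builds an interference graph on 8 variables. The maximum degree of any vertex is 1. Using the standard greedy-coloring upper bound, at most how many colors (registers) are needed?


Greedy coloring never needs more than (max_degree + 1) colors: when coloring a vertex, at most max_degree neighbors are already colored.
Upper bound = 1 + 1 = 2

2


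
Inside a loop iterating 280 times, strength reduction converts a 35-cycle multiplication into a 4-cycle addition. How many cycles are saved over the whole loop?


Per-iteration saving = 35 - 4 = 31
Total saved = 280 * 31 = 8680

8680


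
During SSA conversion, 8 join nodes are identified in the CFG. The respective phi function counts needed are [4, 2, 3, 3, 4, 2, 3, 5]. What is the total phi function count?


Total phi functions = sum of phi functions at each join node
= 4 + 2 + 3 + 3 + 4 + 2 + 3 + 5 = 26

26


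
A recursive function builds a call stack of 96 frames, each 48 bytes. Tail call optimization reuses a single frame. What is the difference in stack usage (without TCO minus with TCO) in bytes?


Without TCO: 96 * 48 = 4608 bytes
With TCO: reuse 1 frame = 48 bytes
Savings = 4608 - 48 = 4560

4560
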